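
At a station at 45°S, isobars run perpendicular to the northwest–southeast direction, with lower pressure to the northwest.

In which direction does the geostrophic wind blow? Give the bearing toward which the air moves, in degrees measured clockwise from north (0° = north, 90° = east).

225°

The pressure-gradient force points toward the northwest (bearing 315°).
Geostrophic balance: in the Southern Hemisphere the Coriolis force deflects motion to the left, so the geostrophic wind blows 90° to the left of the pressure-gradient force (low pressure on the right).
Rotating 315° by 90° counterclockwise gives 225° — the wind blows toward the southwest.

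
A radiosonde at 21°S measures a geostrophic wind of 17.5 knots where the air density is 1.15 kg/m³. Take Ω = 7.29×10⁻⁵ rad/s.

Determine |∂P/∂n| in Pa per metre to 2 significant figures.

5.4×10⁻⁴ Pa/m

Coriolis parameter at 21°S:
f = 2Ω sin φ = 2 × 7.29×10⁻⁵ × sin 21° = 5.23×10⁻⁵ s⁻¹
Wind speed in SI: 17.5 knots = 9.00 m/s
Geostrophic balance rearranged: |∂P/∂n| = f ρ V_g
|∂P/∂n| = 5.23×10⁻⁵ × 1.15 × 9.00 = 5.41×10⁻⁴ Pa/m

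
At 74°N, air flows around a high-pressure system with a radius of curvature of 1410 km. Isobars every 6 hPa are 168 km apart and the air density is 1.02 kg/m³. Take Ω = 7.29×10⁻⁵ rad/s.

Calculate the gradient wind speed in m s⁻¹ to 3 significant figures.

29.3 m s⁻¹

Coriolis parameter at 74°N:
f = 2Ω sin φ = 2 × 7.29×10⁻⁵ × sin 74° = 1.40×10⁻⁴ s⁻¹
Pressure gradient: |∂P/∂n| = 600 Pa / 168000 m = 3.57×10⁻³ Pa/m
Geostrophic speed: V_g = |∂P/∂n|/(fρ) = 3.57×10⁻³/(1.40×10⁻⁴ × 1.02) = 25.0 m/s
Around a high, pressure-gradient force acts outward with centrifugal, so Coriolis balances both:
fV = (1/ρ)|∂P/∂n| + V²/R  →  V² − fR·V + fR·V_g = 0
With fR = 1.40×10⁻⁴ × 1410×10³ m = 198 m/s:
V = [fR − √((fR)² − 4 fR V_g)]/2 = [198 − √(198² − 4×198×25)]/2 = 29.3 m/s
Supergeostrophic (V > V_g = 25 m/s), as expected around a high.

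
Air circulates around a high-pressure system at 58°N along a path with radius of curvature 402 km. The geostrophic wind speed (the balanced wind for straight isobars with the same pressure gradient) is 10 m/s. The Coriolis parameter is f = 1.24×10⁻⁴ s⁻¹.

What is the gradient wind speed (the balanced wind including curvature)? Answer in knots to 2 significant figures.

27 knots

Around a high, pressure-gradient force acts outward with centrifugal, so Coriolis balances both:
fV = (1/ρ)|∂P/∂n| + V²/R  →  V² − fR·V + fR·V_g = 0
With fR = 1.24×10⁻⁴ × 402×10³ m = 49.8 m/s:
V = [fR − √((fR)² − 4 fR V_g)]/2 = [49.8 − √(49.8² − 4×49.8×10)]/2 = 13.8 m/s
Supergeostrophic (V > V_g = 10 m/s), as expected around a high.
Converting: 13.8 m/s × 1.944 = 27 knots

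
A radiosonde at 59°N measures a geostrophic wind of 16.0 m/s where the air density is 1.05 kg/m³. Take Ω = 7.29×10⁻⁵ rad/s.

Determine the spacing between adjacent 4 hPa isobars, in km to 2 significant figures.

Coriolis parameter at 59°N:
f = 2Ω sin φ = 2 × 7.29×10⁻⁵ × sin 59° = 1.25×10⁻⁴ s⁻¹
Geostrophic balance rearranged: |∂P/∂n| = f ρ V_g
|∂P/∂n| = 1.25×10⁻⁴ × 1.05 × 16.0 = 2.10×10⁻³ Pa/m
Isobar spacing: Δn = ΔP/|∂P/∂n| = 400 Pa / 2.10×10⁻³ Pa/m = 190514 m ≈ 190 km

190 km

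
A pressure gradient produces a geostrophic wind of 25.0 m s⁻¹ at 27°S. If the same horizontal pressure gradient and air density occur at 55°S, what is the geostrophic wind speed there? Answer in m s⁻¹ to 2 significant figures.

With the same pressure gradient and density, V_g ∝ 1/f ∝ 1/sin φ.
V₂ = V₁ · sin φ₁ / sin φ₂ = 25.0 × sin 27° / sin 55°
V₂ = 25.0 × 0.4540/0.8192 = 14 m s⁻¹

14 m s⁻¹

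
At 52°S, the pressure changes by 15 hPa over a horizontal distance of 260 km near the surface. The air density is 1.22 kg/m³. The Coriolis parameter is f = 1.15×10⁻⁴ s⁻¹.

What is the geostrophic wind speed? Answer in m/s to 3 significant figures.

41.1 m/s

Pressure gradient: |∂P/∂n| = 1500 Pa / 260000 m = 5.77×10⁻³ Pa/m
Geostrophic balance (pressure-gradient force = Coriolis force):
V_g = (1/(fρ)) |∂P/∂n| = 5.77×10⁻³ / (1.15×10⁻⁴ × 1.22) = 41.1 m/s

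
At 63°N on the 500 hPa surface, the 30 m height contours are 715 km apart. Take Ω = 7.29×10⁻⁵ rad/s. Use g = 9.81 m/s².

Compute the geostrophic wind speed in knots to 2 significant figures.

Coriolis parameter at 63°N:
f = 2Ω sin φ = 2 × 7.29×10⁻⁵ × sin 63° = 1.30×10⁻⁴ s⁻¹
Height gradient: |∂Z/∂n| = 30 m / 715000 m = 4.20×10⁻⁵
On a pressure surface, geostrophic balance gives V_g = (g/f)|∂Z/∂n|:
V_g = 9.81 × 4.20×10⁻⁵ / 1.30×10⁻⁴ = 3.17 m/s
Converting: 3.17 m/s × 1.944 = 6.2 knots

6.2 knots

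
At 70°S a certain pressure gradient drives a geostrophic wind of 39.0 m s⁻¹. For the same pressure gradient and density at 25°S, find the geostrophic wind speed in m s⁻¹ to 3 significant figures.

86.7 m s⁻¹

With the same pressure gradient and density, V_g ∝ 1/f ∝ 1/sin φ.
V₂ = V₁ · sin φ₁ / sin φ₂ = 39.0 × sin 70° / sin 25°
V₂ = 39.0 × 0.9397/0.4226 = 86.7 m s⁻¹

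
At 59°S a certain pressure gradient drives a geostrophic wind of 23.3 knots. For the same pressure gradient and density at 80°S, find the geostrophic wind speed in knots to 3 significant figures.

20.3 knots

With the same pressure gradient and density, V_g ∝ 1/f ∝ 1/sin φ.
V₂ = V₁ · sin φ₁ / sin φ₂ = 23.3 × sin 59° / sin 80°
V₂ = 23.3 × 0.8572/0.9848 = 20.3 knots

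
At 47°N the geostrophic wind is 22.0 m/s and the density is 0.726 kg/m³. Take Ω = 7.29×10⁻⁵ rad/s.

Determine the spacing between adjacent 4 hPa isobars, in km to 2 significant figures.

230 km

Coriolis parameter at 47°N:
f = 2Ω sin φ = 2 × 7.29×10⁻⁵ × sin 47° = 1.07×10⁻⁴ s⁻¹
Geostrophic balance rearranged: |∂P/∂n| = f ρ V_g
|∂P/∂n| = 1.07×10⁻⁴ × 0.726 × 22.0 = 1.70×10⁻³ Pa/m
Isobar spacing: Δn = ΔP/|∂P/∂n| = 400 Pa / 1.70×10⁻³ Pa/m = 234864 m ≈ 230 km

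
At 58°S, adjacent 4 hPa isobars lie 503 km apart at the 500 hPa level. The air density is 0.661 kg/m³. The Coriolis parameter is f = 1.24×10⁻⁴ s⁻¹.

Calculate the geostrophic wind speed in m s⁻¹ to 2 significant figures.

9.7 m s⁻¹

Pressure gradient: |∂P/∂n| = 400 Pa / 503000 m = 7.95×10⁻⁴ Pa/m
Geostrophic balance (pressure-gradient force = Coriolis force):
V_g = (1/(fρ)) |∂P/∂n| = 7.95×10⁻⁴ / (1.24×10⁻⁴ × 0.661) = 9.70 m/s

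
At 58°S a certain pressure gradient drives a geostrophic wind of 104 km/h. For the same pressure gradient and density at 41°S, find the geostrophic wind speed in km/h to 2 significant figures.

With the same pressure gradient and density, V_g ∝ 1/f ∝ 1/sin φ.
V₂ = V₁ · sin φ₁ / sin φ₂ = 104 × sin 58° / sin 41°
V₂ = 104 × 0.8480/0.6561 = 130 km/h

130 km/h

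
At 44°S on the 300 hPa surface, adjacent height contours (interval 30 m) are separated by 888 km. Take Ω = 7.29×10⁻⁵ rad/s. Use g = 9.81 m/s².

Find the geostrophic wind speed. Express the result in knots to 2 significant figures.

Coriolis parameter at 44°S:
f = 2Ω sin φ = 2 × 7.29×10⁻⁵ × sin 44° = 1.01×10⁻⁴ s⁻¹
Height gradient: |∂Z/∂n| = 30 m / 888000 m = 3.38×10⁻⁵
On a pressure surface, geostrophic balance gives V_g = (g/f)|∂Z/∂n|:
V_g = 9.81 × 3.38×10⁻⁵ / 1.01×10⁻⁴ = 3.27 m/s
Converting: 3.27 m/s × 1.944 = 6.4 knots

6.4 knots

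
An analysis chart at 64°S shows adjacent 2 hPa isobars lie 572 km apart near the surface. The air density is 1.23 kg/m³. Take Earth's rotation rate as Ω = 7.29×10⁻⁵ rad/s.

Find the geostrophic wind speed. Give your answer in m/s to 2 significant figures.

2.2 m/s

Coriolis parameter at 64°S:
f = 2Ω sin φ = 2 × 7.29×10⁻⁵ × sin 64° = 1.31×10⁻⁴ s⁻¹
Pressure gradient: |∂P/∂n| = 200 Pa / 572000 m = 3.50×10⁻⁴ Pa/m
Geostrophic balance (pressure-gradient force = Coriolis force):
V_g = (1/(fρ)) |∂P/∂n| = 3.50×10⁻⁴ / (1.31×10⁻⁴ × 1.23) = 2.17 m/s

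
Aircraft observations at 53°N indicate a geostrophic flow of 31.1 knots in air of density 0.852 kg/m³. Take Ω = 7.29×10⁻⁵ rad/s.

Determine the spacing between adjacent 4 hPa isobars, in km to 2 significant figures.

Coriolis parameter at 53°N:
f = 2Ω sin φ = 2 × 7.29×10⁻⁵ × sin 53° = 1.16×10⁻⁴ s⁻¹
Wind speed in SI: 31.1 knots = 16.0 m/s
Geostrophic balance rearranged: |∂P/∂n| = f ρ V_g
|∂P/∂n| = 1.16×10⁻⁴ × 0.852 × 16.0 = 1.59×10⁻³ Pa/m
Isobar spacing: Δn = ΔP/|∂P/∂n| = 400 Pa / 1.59×10⁻³ Pa/m = 252009 m ≈ 250 km

250 km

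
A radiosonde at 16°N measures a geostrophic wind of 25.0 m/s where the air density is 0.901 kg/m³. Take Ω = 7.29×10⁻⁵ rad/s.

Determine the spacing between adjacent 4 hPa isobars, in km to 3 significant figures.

442 km

Coriolis parameter at 16°N:
f = 2Ω sin φ = 2 × 7.29×10⁻⁵ × sin 16° = 4.02×10⁻⁵ s⁻¹
Geostrophic balance rearranged: |∂P/∂n| = f ρ V_g
|∂P/∂n| = 4.02×10⁻⁵ × 0.901 × 25.0 = 9.05×10⁻⁴ Pa/m
Isobar spacing: Δn = ΔP/|∂P/∂n| = 400 Pa / 9.05×10⁻⁴ Pa/m = 441875 m ≈ 442 km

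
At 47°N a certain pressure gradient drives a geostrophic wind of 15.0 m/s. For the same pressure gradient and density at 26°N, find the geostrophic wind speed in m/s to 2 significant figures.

25 m/s

With the same pressure gradient and density, V_g ∝ 1/f ∝ 1/sin φ.
V₂ = V₁ · sin φ₁ / sin φ₂ = 15.0 × sin 47° / sin 26°
V₂ = 15.0 × 0.7314/0.4384 = 25 m/s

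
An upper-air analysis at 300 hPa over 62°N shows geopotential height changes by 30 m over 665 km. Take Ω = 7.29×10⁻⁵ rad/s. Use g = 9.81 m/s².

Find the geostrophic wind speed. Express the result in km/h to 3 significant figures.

Coriolis parameter at 62°N:
f = 2Ω sin φ = 2 × 7.29×10⁻⁵ × sin 62° = 1.29×10⁻⁴ s⁻¹
Height gradient: |∂Z/∂n| = 30 m / 665000 m = 4.51×10⁻⁵
On a pressure surface, geostrophic balance gives V_g = (g/f)|∂Z/∂n|:
V_g = 9.81 × 4.51×10⁻⁵ / 1.29×10⁻⁴ = 3.44 m/s
Converting: 3.44 m/s × 3.6 = 12.4 km/h

12.4 km/h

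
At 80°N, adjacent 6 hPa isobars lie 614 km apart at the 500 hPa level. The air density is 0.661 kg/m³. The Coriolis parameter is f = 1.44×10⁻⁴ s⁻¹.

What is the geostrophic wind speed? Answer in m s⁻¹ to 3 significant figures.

Pressure gradient: |∂P/∂n| = 600 Pa / 614000 m = 9.77×10⁻⁴ Pa/m
Geostrophic balance (pressure-gradient force = Coriolis force):
V_g = (1/(fρ)) |∂P/∂n| = 9.77×10⁻⁴ / (1.44×10⁻⁴ × 0.661) = 10.3 m/s

10.3 m s⁻¹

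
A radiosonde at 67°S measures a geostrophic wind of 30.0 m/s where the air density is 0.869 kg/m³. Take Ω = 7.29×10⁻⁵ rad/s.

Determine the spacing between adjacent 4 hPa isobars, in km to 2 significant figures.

Coriolis parameter at 67°S:
f = 2Ω sin φ = 2 × 7.29×10⁻⁵ × sin 67° = 1.34×10⁻⁴ s⁻¹
Geostrophic balance rearranged: |∂P/∂n| = f ρ V_g
|∂P/∂n| = 1.34×10⁻⁴ × 0.869 × 30.0 = 3.50×10⁻³ Pa/m
Isobar spacing: Δn = ΔP/|∂P/∂n| = 400 Pa / 3.50×10⁻³ Pa/m = 114323 m ≈ 110 km

110 km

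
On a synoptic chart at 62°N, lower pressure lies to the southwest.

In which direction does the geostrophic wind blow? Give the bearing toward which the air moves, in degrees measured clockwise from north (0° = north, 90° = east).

The pressure-gradient force points toward the southwest (bearing 225°).
Geostrophic balance: in the Northern Hemisphere the Coriolis force deflects motion to the right, so the geostrophic wind blows 90° to the right of the pressure-gradient force (low pressure on the left).
Rotating 225° by 90° clockwise gives 315° — the wind blows toward the northwest.

315°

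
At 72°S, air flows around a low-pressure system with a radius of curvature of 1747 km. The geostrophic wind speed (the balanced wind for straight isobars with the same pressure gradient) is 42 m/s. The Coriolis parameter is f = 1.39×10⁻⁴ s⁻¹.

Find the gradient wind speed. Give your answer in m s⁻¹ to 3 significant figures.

36.5 m s⁻¹

Around a low, centrifugal force acts outward with Coriolis, so pressure-gradient force balances both:
(1/ρ)|∂P/∂n| = fV + V²/R  →  V² + fR·V − fR·V_g = 0
With fR = 1.39×10⁻⁴ × 1747×10³ m = 243 m/s:
V = [−fR + √((fR)² + 4 fR V_g)]/2 = [−243 + √(243² + 4×243×42)]/2 = 36.5 m/s
Subgeostrophic (V < V_g = 42 m/s), as expected around a low.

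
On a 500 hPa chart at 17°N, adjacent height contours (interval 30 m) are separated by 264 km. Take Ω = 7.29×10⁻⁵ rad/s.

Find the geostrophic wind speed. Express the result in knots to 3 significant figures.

50.8 knots

Coriolis parameter at 17°N:
f = 2Ω sin φ = 2 × 7.29×10⁻⁵ × sin 17° = 4.26×10⁻⁵ s⁻¹
Height gradient: |∂Z/∂n| = 30 m / 264000 m = 1.14×10⁻⁴
On a pressure surface, geostrophic balance gives V_g = (g/f)|∂Z/∂n|:
V_g = 9.81 × 1.14×10⁻⁴ / 4.26×10⁻⁵ = 26.2 m/s
Converting: 26.2 m/s × 1.944 = 50.8 knots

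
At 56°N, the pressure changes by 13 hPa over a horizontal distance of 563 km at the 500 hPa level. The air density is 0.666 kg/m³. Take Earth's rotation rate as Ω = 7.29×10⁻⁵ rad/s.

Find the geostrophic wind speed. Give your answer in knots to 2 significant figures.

Coriolis parameter at 56°N:
f = 2Ω sin φ = 2 × 7.29×10⁻⁵ × sin 56° = 1.21×10⁻⁴ s⁻¹
Pressure gradient: |∂P/∂n| = 1300 Pa / 563000 m = 2.31×10⁻³ Pa/m
Geostrophic balance (pressure-gradient force = Coriolis force):
V_g = (1/(fρ)) |∂P/∂n| = 2.31×10⁻³ / (1.21×10⁻⁴ × 0.666) = 28.7 m/s
Converting: 28.7 m/s × 1.944 = 56 knots

56 knots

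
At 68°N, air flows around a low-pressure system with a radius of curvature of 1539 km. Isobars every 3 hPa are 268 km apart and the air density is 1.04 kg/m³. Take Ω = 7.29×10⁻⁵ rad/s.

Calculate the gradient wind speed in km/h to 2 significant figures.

28 km/h

Coriolis parameter at 68°N:
f = 2Ω sin φ = 2 × 7.29×10⁻⁵ × sin 68° = 1.35×10⁻⁴ s⁻¹
Pressure gradient: |∂P/∂n| = 300 Pa / 268000 m = 1.12×10⁻³ Pa/m
Geostrophic speed: V_g = |∂P/∂n|/(fρ) = 1.12×10⁻³/(1.35×10⁻⁴ × 1.04) = 7.96 m/s
Around a low, centrifugal force acts outward with Coriolis, so pressure-gradient force balances both:
(1/ρ)|∂P/∂n| = fV + V²/R  →  V² + fR·V − fR·V_g = 0
With fR = 1.35×10⁻⁴ × 1539×10³ m = 208 m/s:
V = [−fR + √((fR)² + 4 fR V_g)]/2 = [−208 + √(208² + 4×208×7.96)]/2 = 7.68 m/s
Subgeostrophic (V < V_g = 7.96 m/s), as expected around a low.
Converting: 7.68 m/s × 3.6 = 28 km/h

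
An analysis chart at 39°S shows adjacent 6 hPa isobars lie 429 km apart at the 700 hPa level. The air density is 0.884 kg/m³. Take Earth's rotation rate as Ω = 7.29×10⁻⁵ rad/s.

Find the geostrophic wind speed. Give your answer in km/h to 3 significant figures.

62.1 km/h

Coriolis parameter at 39°S:
f = 2Ω sin φ = 2 × 7.29×10⁻⁵ × sin 39° = 9.18×10⁻⁵ s⁻¹
Pressure gradient: |∂P/∂n| = 600 Pa / 429000 m = 1.40×10⁻³ Pa/m
Geostrophic balance (pressure-gradient force = Coriolis force):
V_g = (1/(fρ)) |∂P/∂n| = 1.40×10⁻³ / (9.18×10⁻⁵ × 0.884) = 17.2 m/s
Converting: 17.2 m/s × 3.6 = 62.1 km/h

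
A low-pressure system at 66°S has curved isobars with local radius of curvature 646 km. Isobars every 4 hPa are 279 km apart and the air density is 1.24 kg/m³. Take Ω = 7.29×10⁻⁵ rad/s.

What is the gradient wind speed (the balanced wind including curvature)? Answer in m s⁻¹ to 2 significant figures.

7.9 m s⁻¹

Coriolis parameter at 66°S:
f = 2Ω sin φ = 2 × 7.29×10⁻⁵ × sin 66° = 1.33×10⁻⁴ s⁻¹
Pressure gradient: |∂P/∂n| = 400 Pa / 279000 m = 1.43×10⁻³ Pa/m
Geostrophic speed: V_g = |∂P/∂n|/(fρ) = 1.43×10⁻³/(1.33×10⁻⁴ × 1.24) = 8.68 m/s
Around a low, centrifugal force acts outward with Coriolis, so pressure-gradient force balances both:
(1/ρ)|∂P/∂n| = fV + V²/R  →  V² + fR·V − fR·V_g = 0
With fR = 1.33×10⁻⁴ × 646×10³ m = 86.0 m/s:
V = [−fR + √((fR)² + 4 fR V_g)]/2 = [−86.0 + √(86.0² + 4×86.0×8.68)]/2 = 7.95 m/s
Subgeostrophic (V < V_g = 8.68 m/s), as expected around a low.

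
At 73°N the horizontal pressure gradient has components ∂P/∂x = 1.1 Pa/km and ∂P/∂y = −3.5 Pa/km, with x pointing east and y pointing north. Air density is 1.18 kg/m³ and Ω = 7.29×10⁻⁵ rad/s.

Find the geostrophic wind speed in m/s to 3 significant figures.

22.3 m/s

Coriolis parameter at 73°N:
f = 2Ω sin φ = 2 × 7.29×10⁻⁵ × sin 73° = 1.39×10⁻⁴ s⁻¹
Component geostrophic relations (x east, y north):
u_g = −(1/(fρ)) ∂P/∂y,  v_g = (1/(fρ)) ∂P/∂x
u_g = −(−3.5×10⁻³)/(1.39×10⁻⁴ × 1.18) = 21.3 m/s;  v_g = (1.1×10⁻³)/(1.39×10⁻⁴ × 1.18) = 6.69 m/s
|V_g| = √(u_g² + v_g²) = 22.3 m/s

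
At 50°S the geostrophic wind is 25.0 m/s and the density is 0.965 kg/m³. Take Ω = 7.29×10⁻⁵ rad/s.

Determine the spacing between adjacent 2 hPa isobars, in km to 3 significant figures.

74.2 km

Coriolis parameter at 50°S:
f = 2Ω sin φ = 2 × 7.29×10⁻⁵ × sin 50° = 1.12×10⁻⁴ s⁻¹
Geostrophic balance rearranged: |∂P/∂n| = f ρ V_g
|∂P/∂n| = 1.12×10⁻⁴ × 0.965 × 25.0 = 2.69×10⁻³ Pa/m
Isobar spacing: Δn = ΔP/|∂P/∂n| = 200 Pa / 2.69×10⁻³ Pa/m = 74225 m ≈ 74.2 km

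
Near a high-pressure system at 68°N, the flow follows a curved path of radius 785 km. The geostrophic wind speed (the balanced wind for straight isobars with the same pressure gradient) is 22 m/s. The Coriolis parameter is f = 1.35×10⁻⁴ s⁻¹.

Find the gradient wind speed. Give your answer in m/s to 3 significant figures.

31.2 m/s

Around a high, pressure-gradient force acts outward with centrifugal, so Coriolis balances both:
fV = (1/ρ)|∂P/∂n| + V²/R  →  V² − fR·V + fR·V_g = 0
With fR = 1.35×10⁻⁴ × 785×10³ m = 106 m/s:
V = [fR − √((fR)² − 4 fR V_g)]/2 = [106 − √(106² − 4×106×22)]/2 = 31.2 m/s
Supergeostrophic (V > V_g = 22 m/s), as expected around a high.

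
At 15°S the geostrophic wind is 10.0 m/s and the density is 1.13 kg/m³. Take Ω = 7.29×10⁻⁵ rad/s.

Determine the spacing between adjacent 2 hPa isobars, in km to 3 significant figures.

Coriolis parameter at 15°S:
f = 2Ω sin φ = 2 × 7.29×10⁻⁵ × sin 15° = 3.77×10⁻⁵ s⁻¹
Geostrophic balance rearranged: |∂P/∂n| = f ρ V_g
|∂P/∂n| = 3.77×10⁻⁵ × 1.13 × 10.0 = 4.26×10⁻⁴ Pa/m
Isobar spacing: Δn = ΔP/|∂P/∂n| = 200 Pa / 4.26×10⁻⁴ Pa/m = 469027 m ≈ 469 km

469 km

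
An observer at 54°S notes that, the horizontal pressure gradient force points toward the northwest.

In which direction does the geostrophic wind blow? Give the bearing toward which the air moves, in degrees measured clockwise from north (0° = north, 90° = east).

The pressure-gradient force points toward the northwest (bearing 315°).
Geostrophic balance: in the Southern Hemisphere the Coriolis force deflects motion to the left, so the geostrophic wind blows 90° to the left of the pressure-gradient force (low pressure on the right).
Rotating 315° by 90° counterclockwise gives 225° — the wind blows toward the southwest.

225°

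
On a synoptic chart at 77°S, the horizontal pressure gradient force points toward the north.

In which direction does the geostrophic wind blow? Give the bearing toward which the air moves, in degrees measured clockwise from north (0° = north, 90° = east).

The pressure-gradient force points toward the north (bearing 000°).
Geostrophic balance: in the Southern Hemisphere the Coriolis force deflects motion to the left, so the geostrophic wind blows 90° to the left of the pressure-gradient force (low pressure on the right).
Rotating 000° by 90° counterclockwise gives 270° — the wind blows toward the west.

270°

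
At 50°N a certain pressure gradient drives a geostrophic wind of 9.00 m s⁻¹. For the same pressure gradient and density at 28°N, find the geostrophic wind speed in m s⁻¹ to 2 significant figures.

15 m s⁻¹

With the same pressure gradient and density, V_g ∝ 1/f ∝ 1/sin φ.
V₂ = V₁ · sin φ₁ / sin φ₂ = 9.00 × sin 50° / sin 28°
V₂ = 9.00 × 0.7660/0.4695 = 15 m s⁻¹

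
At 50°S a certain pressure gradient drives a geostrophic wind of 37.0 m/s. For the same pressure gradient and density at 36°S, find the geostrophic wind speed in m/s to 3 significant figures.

With the same pressure gradient and density, V_g ∝ 1/f ∝ 1/sin φ.
V₂ = V₁ · sin φ₁ / sin φ₂ = 37.0 × sin 50° / sin 36°
V₂ = 37.0 × 0.7660/0.5878 = 48.2 m/s

48.2 m/s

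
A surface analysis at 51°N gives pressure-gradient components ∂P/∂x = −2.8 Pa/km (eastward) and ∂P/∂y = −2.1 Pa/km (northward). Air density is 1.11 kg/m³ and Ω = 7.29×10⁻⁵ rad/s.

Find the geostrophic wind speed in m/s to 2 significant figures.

28 m/s

Coriolis parameter at 51°N:
f = 2Ω sin φ = 2 × 7.29×10⁻⁵ × sin 51° = 1.13×10⁻⁴ s⁻¹
Component geostrophic relations (x east, y north):
u_g = −(1/(fρ)) ∂P/∂y,  v_g = (1/(fρ)) ∂P/∂x
u_g = −(−2.1×10⁻³)/(1.13×10⁻⁴ × 1.11) = 16.7 m/s;  v_g = (−2.8×10⁻³)/(1.13×10⁻⁴ × 1.11) = −22.3 m/s
|V_g| = √(u_g² + v_g²) = 27.8 m/s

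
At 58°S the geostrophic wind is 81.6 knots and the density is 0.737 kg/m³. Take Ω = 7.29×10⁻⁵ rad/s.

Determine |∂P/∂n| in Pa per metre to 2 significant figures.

Coriolis parameter at 58°S:
f = 2Ω sin φ = 2 × 7.29×10⁻⁵ × sin 58° = 1.24×10⁻⁴ s⁻¹
Wind speed in SI: 81.6 knots = 42.0 m/s
Geostrophic balance rearranged: |∂P/∂n| = f ρ V_g
|∂P/∂n| = 1.24×10⁻⁴ × 0.737 × 42.0 = 3.83×10⁻³ Pa/m

3.8×10⁻³ Pa/m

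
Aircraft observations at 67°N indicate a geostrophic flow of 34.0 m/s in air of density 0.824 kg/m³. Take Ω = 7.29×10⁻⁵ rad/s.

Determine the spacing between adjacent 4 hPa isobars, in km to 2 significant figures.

110 km

Coriolis parameter at 67°N:
f = 2Ω sin φ = 2 × 7.29×10⁻⁵ × sin 67° = 1.34×10⁻⁴ s⁻¹
Geostrophic balance rearranged: |∂P/∂n| = f ρ V_g
|∂P/∂n| = 1.34×10⁻⁴ × 0.824 × 34.0 = 3.76×10⁻³ Pa/m
Isobar spacing: Δn = ΔP/|∂P/∂n| = 400 Pa / 3.76×10⁻³ Pa/m = 106383 m ≈ 110 km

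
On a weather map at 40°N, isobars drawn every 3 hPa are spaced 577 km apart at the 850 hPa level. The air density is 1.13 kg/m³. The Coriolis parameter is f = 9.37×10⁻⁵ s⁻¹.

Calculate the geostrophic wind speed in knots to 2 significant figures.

9.5 knots

Pressure gradient: |∂P/∂n| = 300 Pa / 577000 m = 5.20×10⁻⁴ Pa/m
Geostrophic balance (pressure-gradient force = Coriolis force):
V_g = (1/(fρ)) |∂P/∂n| = 5.20×10⁻⁴ / (9.37×10⁻⁵ × 1.13) = 4.91 m/s
Converting: 4.91 m/s × 1.944 = 9.5 knots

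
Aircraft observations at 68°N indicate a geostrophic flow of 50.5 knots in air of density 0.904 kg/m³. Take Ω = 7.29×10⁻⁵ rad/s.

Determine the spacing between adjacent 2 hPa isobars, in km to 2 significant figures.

Coriolis parameter at 68°N:
f = 2Ω sin φ = 2 × 7.29×10⁻⁵ × sin 68° = 1.35×10⁻⁴ s⁻¹
Wind speed in SI: 50.5 knots = 26.0 m/s
Geostrophic balance rearranged: |∂P/∂n| = f ρ V_g
|∂P/∂n| = 1.35×10⁻⁴ × 0.904 × 26.0 = 3.17×10⁻³ Pa/m
Isobar spacing: Δn = ΔP/|∂P/∂n| = 200 Pa / 3.17×10⁻³ Pa/m = 62995 m ≈ 63 km

63 km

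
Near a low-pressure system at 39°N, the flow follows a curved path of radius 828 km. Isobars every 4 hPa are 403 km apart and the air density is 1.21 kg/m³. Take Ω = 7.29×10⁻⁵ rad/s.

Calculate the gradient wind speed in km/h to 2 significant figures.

29 km/h

Coriolis parameter at 39°N:
f = 2Ω sin φ = 2 × 7.29×10⁻⁵ × sin 39° = 9.18×10⁻⁵ s⁻¹
Pressure gradient: |∂P/∂n| = 400 Pa / 403000 m = 9.93×10⁻⁴ Pa/m
Geostrophic speed: V_g = |∂P/∂n|/(fρ) = 9.93×10⁻⁴/(9.18×10⁻⁵ × 1.21) = 8.94 m/s
Around a low, centrifugal force acts outward with Coriolis, so pressure-gradient force balances both:
(1/ρ)|∂P/∂n| = fV + V²/R  →  V² + fR·V − fR·V_g = 0
With fR = 9.18×10⁻⁵ × 828×10³ m = 76.0 m/s:
V = [−fR + √((fR)² + 4 fR V_g)]/2 = [−76.0 + √(76.0² + 4×76.0×8.94)]/2 = 8.08 m/s
Subgeostrophic (V < V_g = 8.94 m/s), as expected around a low.
Converting: 8.08 m/s × 3.6 = 29 km/h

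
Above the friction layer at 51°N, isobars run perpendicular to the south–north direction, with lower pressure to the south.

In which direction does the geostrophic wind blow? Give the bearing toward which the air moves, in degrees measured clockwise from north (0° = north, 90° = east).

The pressure-gradient force points toward the south (bearing 180°).
Geostrophic balance: in the Northern Hemisphere the Coriolis force deflects motion to the right, so the geostrophic wind blows 90° to the right of the pressure-gradient force (low pressure on the left).
Rotating 180° by 90° clockwise gives 270° — the wind blows toward the west.

270°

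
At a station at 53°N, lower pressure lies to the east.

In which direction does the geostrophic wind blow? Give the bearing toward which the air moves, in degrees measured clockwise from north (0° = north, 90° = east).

The pressure-gradient force points toward the east (bearing 090°).
Geostrophic balance: in the Northern Hemisphere the Coriolis force deflects motion to the right, so the geostrophic wind blows 90° to the right of the pressure-gradient force (low pressure on the left).
Rotating 090° by 90° clockwise gives 180° — the wind blows toward the south.

180°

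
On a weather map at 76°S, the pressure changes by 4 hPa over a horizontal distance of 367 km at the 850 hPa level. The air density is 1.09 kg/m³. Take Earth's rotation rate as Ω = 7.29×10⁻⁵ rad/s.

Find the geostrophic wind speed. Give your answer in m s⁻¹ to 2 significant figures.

Coriolis parameter at 76°S:
f = 2Ω sin φ = 2 × 7.29×10⁻⁵ × sin 76° = 1.41×10⁻⁴ s⁻¹
Pressure gradient: |∂P/∂n| = 400 Pa / 367000 m = 1.09×10⁻³ Pa/m
Geostrophic balance (pressure-gradient force = Coriolis force):
V_g = (1/(fρ)) |∂P/∂n| = 1.09×10⁻³ / (1.41×10⁻⁴ × 1.09) = 7.07 m/s

7.1 m s⁻¹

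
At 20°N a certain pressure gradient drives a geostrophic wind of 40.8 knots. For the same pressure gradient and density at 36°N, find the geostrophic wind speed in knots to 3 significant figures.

23.7 knots

With the same pressure gradient and density, V_g ∝ 1/f ∝ 1/sin φ.
V₂ = V₁ · sin φ₁ / sin φ₂ = 40.8 × sin 20° / sin 36°
V₂ = 40.8 × 0.3420/0.5878 = 23.7 knots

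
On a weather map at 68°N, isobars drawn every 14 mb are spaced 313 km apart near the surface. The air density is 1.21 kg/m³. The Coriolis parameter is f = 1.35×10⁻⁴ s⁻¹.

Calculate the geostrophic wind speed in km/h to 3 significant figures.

Pressure gradient: |∂P/∂n| = 1400 Pa / 313000 m = 4.47×10⁻³ Pa/m
Geostrophic balance (pressure-gradient force = Coriolis force):
V_g = (1/(fρ)) |∂P/∂n| = 4.47×10⁻³ / (1.35×10⁻⁴ × 1.21) = 27.4 m/s
Converting: 27.4 m/s × 3.6 = 98.6 km/h

98.6 km/h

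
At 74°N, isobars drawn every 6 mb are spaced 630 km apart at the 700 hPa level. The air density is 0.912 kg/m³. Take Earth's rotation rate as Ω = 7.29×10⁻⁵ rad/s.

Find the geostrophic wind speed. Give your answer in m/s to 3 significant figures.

Coriolis parameter at 74°N:
f = 2Ω sin φ = 2 × 7.29×10⁻⁵ × sin 74° = 1.40×10⁻⁴ s⁻¹
Pressure gradient: |∂P/∂n| = 600 Pa / 630000 m = 9.52×10⁻⁴ Pa/m
Geostrophic balance (pressure-gradient force = Coriolis force):
V_g = (1/(fρ)) |∂P/∂n| = 9.52×10⁻⁴ / (1.40×10⁻⁴ × 0.912) = 7.45 m/s

7.45 m/s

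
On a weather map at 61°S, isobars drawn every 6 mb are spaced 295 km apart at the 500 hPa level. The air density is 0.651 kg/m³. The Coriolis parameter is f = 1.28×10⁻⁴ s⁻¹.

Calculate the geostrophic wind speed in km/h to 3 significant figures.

87.9 km/h

Pressure gradient: |∂P/∂n| = 600 Pa / 295000 m = 2.03×10⁻³ Pa/m
Geostrophic balance (pressure-gradient force = Coriolis force):
V_g = (1/(fρ)) |∂P/∂n| = 2.03×10⁻³ / (1.28×10⁻⁴ × 0.651) = 24.4 m/s
Converting: 24.4 m/s × 3.6 = 87.9 km/h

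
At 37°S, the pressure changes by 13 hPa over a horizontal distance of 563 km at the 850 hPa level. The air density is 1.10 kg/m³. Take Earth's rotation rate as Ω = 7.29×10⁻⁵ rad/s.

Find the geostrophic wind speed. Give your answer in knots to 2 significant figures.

Coriolis parameter at 37°S:
f = 2Ω sin φ = 2 × 7.29×10⁻⁵ × sin 37° = 8.77×10⁻⁵ s⁻¹
Pressure gradient: |∂P/∂n| = 1300 Pa / 563000 m = 2.31×10⁻³ Pa/m
Geostrophic balance (pressure-gradient force = Coriolis force):
V_g = (1/(fρ)) |∂P/∂n| = 2.31×10⁻³ / (8.77×10⁻⁵ × 1.10) = 23.9 m/s
Converting: 23.9 m/s × 1.944 = 47 knots

47 knots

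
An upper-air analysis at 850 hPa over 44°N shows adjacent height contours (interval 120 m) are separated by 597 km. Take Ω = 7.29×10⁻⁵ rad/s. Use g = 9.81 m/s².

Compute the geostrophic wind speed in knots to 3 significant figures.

Coriolis parameter at 44°N:
f = 2Ω sin φ = 2 × 7.29×10⁻⁵ × sin 44° = 1.01×10⁻⁴ s⁻¹
Height gradient: |∂Z/∂n| = 120 m / 597000 m = 2.01×10⁻⁴
On a pressure surface, geostrophic balance gives V_g = (g/f)|∂Z/∂n|:
V_g = 9.81 × 2.01×10⁻⁴ / 1.01×10⁻⁴ = 19.5 m/s
Converting: 19.5 m/s × 1.944 = 37.8 knots

37.8 knots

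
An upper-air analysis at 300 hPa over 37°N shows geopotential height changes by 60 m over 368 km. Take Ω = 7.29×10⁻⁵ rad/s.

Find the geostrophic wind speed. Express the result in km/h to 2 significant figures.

Coriolis parameter at 37°N:
f = 2Ω sin φ = 2 × 7.29×10⁻⁵ × sin 37° = 8.77×10⁻⁵ s⁻¹
Height gradient: |∂Z/∂n| = 60 m / 368000 m = 1.63×10⁻⁴
On a pressure surface, geostrophic balance gives V_g = (g/f)|∂Z/∂n|:
V_g = 9.81 × 1.63×10⁻⁴ / 8.77×10⁻⁵ = 18.2 m/s
Converting: 18.2 m/s × 3.6 = 66 km/h

66 km/h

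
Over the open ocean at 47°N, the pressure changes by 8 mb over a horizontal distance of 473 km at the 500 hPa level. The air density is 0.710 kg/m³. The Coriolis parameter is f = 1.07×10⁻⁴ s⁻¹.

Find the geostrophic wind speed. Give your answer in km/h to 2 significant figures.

80 km/h

Pressure gradient: |∂P/∂n| = 800 Pa / 473000 m = 1.69×10⁻³ Pa/m
Geostrophic balance (pressure-gradient force = Coriolis force):
V_g = (1/(fρ)) |∂P/∂n| = 1.69×10⁻³ / (1.07×10⁻⁴ × 0.710) = 22.3 m/s
Converting: 22.3 m/s × 3.6 = 80 km/h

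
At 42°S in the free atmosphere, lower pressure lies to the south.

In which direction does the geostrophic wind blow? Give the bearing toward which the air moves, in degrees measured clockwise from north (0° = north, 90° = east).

090°

The pressure-gradient force points toward the south (bearing 180°).
Geostrophic balance: in the Southern Hemisphere the Coriolis force deflects motion to the left, so the geostrophic wind blows 90° to the left of the pressure-gradient force (low pressure on the right).
Rotating 180° by 90° counterclockwise gives 090° — the wind blows toward the east.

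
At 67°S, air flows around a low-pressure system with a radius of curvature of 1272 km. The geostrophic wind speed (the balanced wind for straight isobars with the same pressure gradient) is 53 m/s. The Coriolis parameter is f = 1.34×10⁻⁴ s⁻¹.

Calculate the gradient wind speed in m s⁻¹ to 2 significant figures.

42 m s⁻¹

Around a low, centrifugal force acts outward with Coriolis, so pressure-gradient force balances both:
(1/ρ)|∂P/∂n| = fV + V²/R  →  V² + fR·V − fR·V_g = 0
With fR = 1.34×10⁻⁴ × 1272×10³ m = 170 m/s:
V = [−fR + √((fR)² + 4 fR V_g)]/2 = [−170 + √(170² + 4×170×53)]/2 = 42.4 m/s
Subgeostrophic (V < V_g = 53 m/s), as expected around a low.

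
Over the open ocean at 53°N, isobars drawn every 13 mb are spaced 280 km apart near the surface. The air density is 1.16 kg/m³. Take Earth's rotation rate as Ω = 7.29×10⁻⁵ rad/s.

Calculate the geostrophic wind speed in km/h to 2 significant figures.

120 km/h

Coriolis parameter at 53°N:
f = 2Ω sin φ = 2 × 7.29×10⁻⁵ × sin 53° = 1.16×10⁻⁴ s⁻¹
Pressure gradient: |∂P/∂n| = 1300 Pa / 280000 m = 4.64×10⁻³ Pa/m
Geostrophic balance (pressure-gradient force = Coriolis force):
V_g = (1/(fρ)) |∂P/∂n| = 4.64×10⁻³ / (1.16×10⁻⁴ × 1.16) = 34.4 m/s
Converting: 34.4 m/s × 3.6 = 120 km/h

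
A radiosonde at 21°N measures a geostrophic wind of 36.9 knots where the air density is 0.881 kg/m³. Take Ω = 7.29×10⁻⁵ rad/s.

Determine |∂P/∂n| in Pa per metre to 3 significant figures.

Coriolis parameter at 21°N:
f = 2Ω sin φ = 2 × 7.29×10⁻⁵ × sin 21° = 5.23×10⁻⁵ s⁻¹
Wind speed in SI: 36.9 knots = 19.0 m/s
Geostrophic balance rearranged: |∂P/∂n| = f ρ V_g
|∂P/∂n| = 5.23×10⁻⁵ × 0.881 × 19.0 = 8.74×10⁻⁴ Pa/m

8.74×10⁻⁴ Pa/m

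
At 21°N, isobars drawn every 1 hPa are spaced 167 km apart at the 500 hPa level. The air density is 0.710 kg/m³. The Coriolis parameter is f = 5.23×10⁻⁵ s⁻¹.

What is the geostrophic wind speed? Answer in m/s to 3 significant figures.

16.1 m/s

Pressure gradient: |∂P/∂n| = 100 Pa / 167000 m = 5.99×10⁻⁴ Pa/m
Geostrophic balance (pressure-gradient force = Coriolis force):
V_g = (1/(fρ)) |∂P/∂n| = 5.99×10⁻⁴ / (5.23×10⁻⁵ × 0.710) = 16.1 m/s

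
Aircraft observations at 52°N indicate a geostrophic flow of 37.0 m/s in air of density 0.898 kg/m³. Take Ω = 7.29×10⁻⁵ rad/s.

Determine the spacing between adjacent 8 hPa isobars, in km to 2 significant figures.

210 km

Coriolis parameter at 52°N:
f = 2Ω sin φ = 2 × 7.29×10⁻⁵ × sin 52° = 1.15×10⁻⁴ s⁻¹
Geostrophic balance rearranged: |∂P/∂n| = f ρ V_g
|∂P/∂n| = 1.15×10⁻⁴ × 0.898 × 37.0 = 3.82×10⁻³ Pa/m
Isobar spacing: Δn = ΔP/|∂P/∂n| = 800 Pa / 3.82×10⁻³ Pa/m = 209567 m ≈ 210 km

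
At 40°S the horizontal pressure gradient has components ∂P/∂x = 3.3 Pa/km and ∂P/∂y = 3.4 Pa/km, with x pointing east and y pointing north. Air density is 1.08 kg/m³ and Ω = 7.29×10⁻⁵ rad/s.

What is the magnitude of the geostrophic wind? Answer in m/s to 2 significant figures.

47 m/s

Coriolis parameter at 40°S:
f = 2Ω sin φ = 2 × 7.29×10⁻⁵ × sin 40° = 9.37×10⁻⁵ s⁻¹
In the Southern Hemisphere f is negative: f = −9.37×10⁻⁵ s⁻¹.
Component geostrophic relations (x east, y north):
u_g = −(1/(fρ)) ∂P/∂y,  v_g = (1/(fρ)) ∂P/∂x
u_g = −(3.4×10⁻³)/(−9.37×10⁻⁵ × 1.08) = 33.6 m/s;  v_g = (3.3×10⁻³)/(−9.37×10⁻⁵ × 1.08) = −32.6 m/s
|V_g| = √(u_g² + v_g²) = 46.8 m/s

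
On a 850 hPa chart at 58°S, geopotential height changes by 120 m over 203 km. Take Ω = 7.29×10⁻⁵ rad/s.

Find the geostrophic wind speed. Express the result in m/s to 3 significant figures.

Coriolis parameter at 58°S:
f = 2Ω sin φ = 2 × 7.29×10⁻⁵ × sin 58° = 1.24×10⁻⁴ s⁻¹
Height gradient: |∂Z/∂n| = 120 m / 203000 m = 5.91×10⁻⁴
On a pressure surface, geostrophic balance gives V_g = (g/f)|∂Z/∂n|:
V_g = 9.81 × 5.91×10⁻⁴ / 1.24×10⁻⁴ = 46.9 m/s

46.9 m/s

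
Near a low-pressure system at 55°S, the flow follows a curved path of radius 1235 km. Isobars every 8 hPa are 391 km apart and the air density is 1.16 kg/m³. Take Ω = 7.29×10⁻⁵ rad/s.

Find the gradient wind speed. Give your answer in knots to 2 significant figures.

26 knots

Coriolis parameter at 55°S:
f = 2Ω sin φ = 2 × 7.29×10⁻⁵ × sin 55° = 1.19×10⁻⁴ s⁻¹
Pressure gradient: |∂P/∂n| = 800 Pa / 391000 m = 2.05×10⁻³ Pa/m
Geostrophic speed: V_g = |∂P/∂n|/(fρ) = 2.05×10⁻³/(1.19×10⁻⁴ × 1.16) = 14.8 m/s
Around a low, centrifugal force acts outward with Coriolis, so pressure-gradient force balances both:
(1/ρ)|∂P/∂n| = fV + V²/R  →  V² + fR·V − fR·V_g = 0
With fR = 1.19×10⁻⁴ × 1235×10³ m = 147 m/s:
V = [−fR + √((fR)² + 4 fR V_g)]/2 = [−147 + √(147² + 4×147×14.8)]/2 = 13.5 m/s
Subgeostrophic (V < V_g = 14.8 m/s), as expected around a low.
Converting: 13.5 m/s × 1.944 = 26 knots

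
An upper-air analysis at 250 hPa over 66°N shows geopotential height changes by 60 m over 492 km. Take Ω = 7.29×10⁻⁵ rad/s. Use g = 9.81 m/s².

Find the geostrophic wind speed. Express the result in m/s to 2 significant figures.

Coriolis parameter at 66°N:
f = 2Ω sin φ = 2 × 7.29×10⁻⁵ × sin 66° = 1.33×10⁻⁴ s⁻¹
Height gradient: |∂Z/∂n| = 60 m / 492000 m = 1.22×10⁻⁴
On a pressure surface, geostrophic balance gives V_g = (g/f)|∂Z/∂n|:
V_g = 9.81 × 1.22×10⁻⁴ / 1.33×10⁻⁴ = 8.98 m/s

9.0 m/s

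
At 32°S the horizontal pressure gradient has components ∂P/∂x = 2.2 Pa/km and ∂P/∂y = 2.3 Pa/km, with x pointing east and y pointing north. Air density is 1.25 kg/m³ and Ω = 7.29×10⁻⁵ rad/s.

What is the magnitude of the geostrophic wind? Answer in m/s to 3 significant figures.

33.0 m/s

Coriolis parameter at 32°S:
f = 2Ω sin φ = 2 × 7.29×10⁻⁵ × sin 32° = 7.73×10⁻⁵ s⁻¹
In the Southern Hemisphere f is negative: f = −7.73×10⁻⁵ s⁻¹.
Component geostrophic relations (x east, y north):
u_g = −(1/(fρ)) ∂P/∂y,  v_g = (1/(fρ)) ∂P/∂x
u_g = −(2.3×10⁻³)/(−7.73×10⁻⁵ × 1.25) = 23.8 m/s;  v_g = (2.2×10⁻³)/(−7.73×10⁻⁵ × 1.25) = −22.8 m/s
|V_g| = √(u_g² + v_g²) = 33.0 m/s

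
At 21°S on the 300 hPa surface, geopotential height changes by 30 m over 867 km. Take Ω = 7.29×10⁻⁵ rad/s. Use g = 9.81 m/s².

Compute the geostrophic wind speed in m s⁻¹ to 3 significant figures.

6.50 m s⁻¹

Coriolis parameter at 21°S:
f = 2Ω sin φ = 2 × 7.29×10⁻⁵ × sin 21° = 5.23×10⁻⁵ s⁻¹
Height gradient: |∂Z/∂n| = 30 m / 867000 m = 3.46×10⁻⁵
On a pressure surface, geostrophic balance gives V_g = (g/f)|∂Z/∂n|:
V_g = 9.81 × 3.46×10⁻⁵ / 5.23×10⁻⁵ = 6.50 m/s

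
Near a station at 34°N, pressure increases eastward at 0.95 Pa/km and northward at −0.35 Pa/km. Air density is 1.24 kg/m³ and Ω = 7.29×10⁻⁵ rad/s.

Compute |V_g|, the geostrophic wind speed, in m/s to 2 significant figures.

10 m/s

Coriolis parameter at 34°N:
f = 2Ω sin φ = 2 × 7.29×10⁻⁵ × sin 34° = 8.15×10⁻⁵ s⁻¹
Component geostrophic relations (x east, y north):
u_g = −(1/(fρ)) ∂P/∂y,  v_g = (1/(fρ)) ∂P/∂x
u_g = −(−0.35×10⁻³)/(8.15×10⁻⁵ × 1.24) = 3.46 m/s;  v_g = (0.95×10⁻³)/(8.15×10⁻⁵ × 1.24) = 9.40 m/s
|V_g| = √(u_g² + v_g²) = 10.0 m/s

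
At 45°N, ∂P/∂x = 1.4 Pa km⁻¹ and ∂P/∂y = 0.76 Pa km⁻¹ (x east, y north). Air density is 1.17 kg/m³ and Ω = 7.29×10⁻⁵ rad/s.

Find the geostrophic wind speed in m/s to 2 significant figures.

13 m/s

Coriolis parameter at 45°N:
f = 2Ω sin φ = 2 × 7.29×10⁻⁵ × sin 45° = 1.03×10⁻⁴ s⁻¹
Component geostrophic relations (x east, y north):
u_g = −(1/(fρ)) ∂P/∂y,  v_g = (1/(fρ)) ∂P/∂x
u_g = −(0.76×10⁻³)/(1.03×10⁻⁴ × 1.17) = −6.30 m/s;  v_g = (1.4×10⁻³)/(1.03×10⁻⁴ × 1.17) = 11.6 m/s
|V_g| = √(u_g² + v_g²) = 13.2 m/s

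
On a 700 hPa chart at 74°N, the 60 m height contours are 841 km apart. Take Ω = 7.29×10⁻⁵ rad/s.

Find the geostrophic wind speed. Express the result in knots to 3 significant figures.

9.71 knots

Coriolis parameter at 74°N:
f = 2Ω sin φ = 2 × 7.29×10⁻⁵ × sin 74° = 1.40×10⁻⁴ s⁻¹
Height gradient: |∂Z/∂n| = 60 m / 841000 m = 7.13×10⁻⁵
On a pressure surface, geostrophic balance gives V_g = (g/f)|∂Z/∂n|:
V_g = 9.81 × 7.13×10⁻⁵ / 1.40×10⁻⁴ = 4.99 m/s
Converting: 4.99 m/s × 1.944 = 9.71 knots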